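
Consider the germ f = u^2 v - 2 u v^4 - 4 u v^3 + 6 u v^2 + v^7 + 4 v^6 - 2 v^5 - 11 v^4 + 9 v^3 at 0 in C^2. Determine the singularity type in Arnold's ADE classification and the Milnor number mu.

Type D_{5}, Milnor number mu = 5.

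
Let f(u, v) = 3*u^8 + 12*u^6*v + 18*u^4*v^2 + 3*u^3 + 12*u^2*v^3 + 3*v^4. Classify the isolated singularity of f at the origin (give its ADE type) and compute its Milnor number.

The Hessian of f at 0 has rank 0. Corank 2; j^3 = 3*u^3 is a perfect cube, so E-series; the 4-jet and mu = 6 give E_6.

Type E_6, Milnor number mu = 6.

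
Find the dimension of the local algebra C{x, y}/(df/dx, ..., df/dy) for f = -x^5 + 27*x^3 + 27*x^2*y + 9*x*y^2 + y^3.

8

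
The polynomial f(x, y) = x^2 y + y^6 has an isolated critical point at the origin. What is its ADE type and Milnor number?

The Hessian of f at 0 has rank 0. Corank 2; j^3 = x^2*y has shape L^2 M (L != M), so D-series; mu = 7 gives D_7.

Type D7, Milnor number mu = 7.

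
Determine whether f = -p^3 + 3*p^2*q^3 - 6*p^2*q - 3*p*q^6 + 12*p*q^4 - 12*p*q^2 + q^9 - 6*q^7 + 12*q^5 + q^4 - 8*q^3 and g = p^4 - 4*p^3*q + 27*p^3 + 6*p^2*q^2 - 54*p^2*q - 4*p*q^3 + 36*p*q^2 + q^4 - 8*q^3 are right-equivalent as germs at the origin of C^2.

The Hessian of f at 0 has rank 0. Corank 2; j^3 = -(p + 2*q)^3 is a perfect cube, so E-series; the 4-jet and mu = 6 give E_6. The Hessian of g at 0 has rank 0. Corank 2; j^3 = (3*p - 2*q)^3 is a perfect cube, so E-series; the 4-jet and mu = 6 give E_6. Both have type E_6, hence right-equivalent.

Yes.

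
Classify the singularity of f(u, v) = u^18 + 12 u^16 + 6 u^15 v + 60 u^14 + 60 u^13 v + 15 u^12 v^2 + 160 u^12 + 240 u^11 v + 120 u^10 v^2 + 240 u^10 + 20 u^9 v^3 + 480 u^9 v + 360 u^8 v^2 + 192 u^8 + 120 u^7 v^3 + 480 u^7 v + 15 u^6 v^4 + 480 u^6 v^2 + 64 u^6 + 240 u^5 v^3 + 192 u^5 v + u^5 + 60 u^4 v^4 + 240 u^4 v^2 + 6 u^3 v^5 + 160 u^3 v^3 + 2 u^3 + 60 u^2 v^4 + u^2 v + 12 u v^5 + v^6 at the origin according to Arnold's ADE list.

The Hessian of f at 0 has rank 0. Corank 2; j^3 = u^2*(2*u + v) has shape L^2 M (L != M), so D-series; mu = 7 gives D_7.

D7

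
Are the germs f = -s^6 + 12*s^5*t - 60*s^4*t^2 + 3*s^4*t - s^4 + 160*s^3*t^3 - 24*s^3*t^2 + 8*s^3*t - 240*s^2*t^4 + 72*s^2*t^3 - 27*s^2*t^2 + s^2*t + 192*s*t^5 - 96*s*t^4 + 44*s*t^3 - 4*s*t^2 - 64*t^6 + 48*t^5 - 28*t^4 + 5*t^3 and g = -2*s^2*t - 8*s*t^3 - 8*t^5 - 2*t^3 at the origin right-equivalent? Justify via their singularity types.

The Hessian of f at 0 is [[0, 0], [0, 0]] with rank 0, so corank 2. A Groebner basis of the Jacobian ideal J(f) in C{s,t} is {t^3, s^2 - t^2, s*t - 2*t^2}; counting standard monomials gives mu = 4. Corank 2; j^3 = t*(s^2 - 4*s*t + 5*t^2) splits into three distinct lines over C (the quadratic factor has nonzero discriminant), so D_4. The Hessian of g at 0 is [[0, 0], [0, 0]] with rank 0, so corank 2. A Groebner basis of the Jacobian ideal J(g) in C{s,t} is {t^3, s^2 + 3*t^2, s*t}; counting standard monomials gives mu = 4. Corank 2; j^3 = -2*t*(s^2 + t^2) splits into three distinct lines over C (the quadratic factor has nonzero discriminant), so D_4. Both have type D_4, hence right-equivalent.

Yes.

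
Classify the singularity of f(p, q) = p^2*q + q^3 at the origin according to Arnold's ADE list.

D_4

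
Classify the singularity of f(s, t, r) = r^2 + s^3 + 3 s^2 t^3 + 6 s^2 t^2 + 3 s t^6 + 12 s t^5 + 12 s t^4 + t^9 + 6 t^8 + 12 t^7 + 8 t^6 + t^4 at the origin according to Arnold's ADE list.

The Hessian of f at 0 has rank 1. Corank 2; j^3 = s^3 is a perfect cube, so E-series; the 4-jet and mu = 6 give E_6.

E6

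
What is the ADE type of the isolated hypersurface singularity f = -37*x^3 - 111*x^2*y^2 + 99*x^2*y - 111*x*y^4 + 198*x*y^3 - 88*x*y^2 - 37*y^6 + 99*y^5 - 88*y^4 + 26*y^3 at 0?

D_{4}

The Hessian of f at 0 is [[0, 0], [0, 0]] with rank 0, so corank 2. A Groebner basis of the Jacobian ideal J(f) in C{x,y} is {y^3, x^2 - 2*y^2/3, x*y - 9*y^2/11}; counting standard monomials gives mu = 4. Corank 2; j^3 = -(x - y)*(37*x^2 - 62*x*y + 26*y^2) splits into three distinct lines over C (the quadratic factor has nonzero discriminant), so D_4.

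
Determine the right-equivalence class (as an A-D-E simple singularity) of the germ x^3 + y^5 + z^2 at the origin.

E_{8}

The Hessian of f at 0 is [[0, 0, 0], [0, 0, 0], [0, 0, 2]] with rank 1, so corank 2. A Groebner basis of the Jacobian ideal J(f) in C{x,y,z} is {y^4, x^2, z}; counting standard monomials gives mu = 8. Corank 2; j^3 = x^3 is a perfect cube, so E-series; the 5-jet and mu = 8 give E_8.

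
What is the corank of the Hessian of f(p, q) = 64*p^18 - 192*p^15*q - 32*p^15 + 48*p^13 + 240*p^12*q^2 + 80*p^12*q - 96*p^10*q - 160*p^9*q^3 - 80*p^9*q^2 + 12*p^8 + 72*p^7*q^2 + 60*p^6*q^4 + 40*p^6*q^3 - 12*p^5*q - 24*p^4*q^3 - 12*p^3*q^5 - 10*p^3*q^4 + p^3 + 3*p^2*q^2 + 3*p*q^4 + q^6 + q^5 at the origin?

2

The Hessian at 0 is [[0, 0], [0, 0]] of rank 0; hence corank 2.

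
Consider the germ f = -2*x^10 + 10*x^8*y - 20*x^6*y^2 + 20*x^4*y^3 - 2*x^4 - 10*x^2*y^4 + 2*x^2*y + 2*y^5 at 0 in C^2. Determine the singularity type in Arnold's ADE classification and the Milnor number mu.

The Hessian of f at 0 has rank 0. Corank 2; j^3 = 2*x^2*y has shape L^2 M (L != M), so D-series; mu = 6 gives D_6.

Type D_6, Milnor number mu = 6.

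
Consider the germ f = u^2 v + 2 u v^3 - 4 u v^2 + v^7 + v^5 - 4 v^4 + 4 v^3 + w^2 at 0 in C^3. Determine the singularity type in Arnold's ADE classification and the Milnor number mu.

The Hessian of f at 0 is [[0, 0, 0], [0, 0, 0], [0, 0, 2]] with rank 1, so corank 2. A Groebner basis of the Jacobian ideal J(f) in C{u,v,w} is {u^2*v^2 + 4*u^2*v + u^2/7 - 83*u*v^2/7 - 58*u*v/7 + 16*v^2, u^3 - 6*u^2*v - u^2/7 + 83*u*v^2/7 + 58*u*v/7 - 16*v^2, u*v + v^3 - 2*v^2, w}; counting standard monomials gives mu = 8. Corank 2; j^3 = v*(u - 2*v)^2 has shape L^2 M (L != M), so D-series; mu = 8 gives D_8.

Type D_{8}, Milnor number mu = 8.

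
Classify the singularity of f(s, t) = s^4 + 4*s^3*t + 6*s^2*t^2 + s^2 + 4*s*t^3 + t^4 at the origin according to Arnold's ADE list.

A_3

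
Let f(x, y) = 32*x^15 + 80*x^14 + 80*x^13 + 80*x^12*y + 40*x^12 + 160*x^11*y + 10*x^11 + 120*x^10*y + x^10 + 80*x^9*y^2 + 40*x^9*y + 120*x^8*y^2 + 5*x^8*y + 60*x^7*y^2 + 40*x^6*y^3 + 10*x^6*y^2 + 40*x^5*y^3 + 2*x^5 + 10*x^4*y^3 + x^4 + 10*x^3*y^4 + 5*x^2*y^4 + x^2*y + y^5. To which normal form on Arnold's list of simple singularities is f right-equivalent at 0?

D6

The Hessian of f at 0 is [[0, 0], [0, 0]] with rank 0, so corank 2. A Groebner basis of the Jacobian ideal J(f) in C{x,y} is {x^2/5 + y^4, x^3, x*y}; counting standard monomials gives mu = 6. Corank 2; j^3 = x^2*y has shape L^2 M (L != M), so D-series; mu = 6 gives D_6.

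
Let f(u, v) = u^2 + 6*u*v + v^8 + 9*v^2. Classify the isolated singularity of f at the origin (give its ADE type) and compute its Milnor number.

Type A7, Milnor number mu = 7.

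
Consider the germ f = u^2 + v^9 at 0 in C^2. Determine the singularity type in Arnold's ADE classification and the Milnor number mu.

Type A8, Milnor number mu = 8.

The Hessian of f at 0 has rank 1. Corank 1: A-series; mu = 8 gives A_8.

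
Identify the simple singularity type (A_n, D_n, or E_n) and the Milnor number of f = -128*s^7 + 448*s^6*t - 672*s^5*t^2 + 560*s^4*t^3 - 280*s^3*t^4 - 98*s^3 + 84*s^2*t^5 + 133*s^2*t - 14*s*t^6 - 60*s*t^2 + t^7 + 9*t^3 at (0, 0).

The Hessian of f at 0 has rank 0. Corank 2; j^3 = -(2*s - t)*(7*s - 3*t)^2 has shape L^2 M (L != M), so D-series; mu = 8 gives D_8.

Type D_8, Milnor number mu = 8.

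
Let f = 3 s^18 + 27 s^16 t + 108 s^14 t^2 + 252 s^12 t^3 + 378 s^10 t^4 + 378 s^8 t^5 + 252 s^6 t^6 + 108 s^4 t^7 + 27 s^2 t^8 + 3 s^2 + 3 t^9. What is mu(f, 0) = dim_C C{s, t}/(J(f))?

8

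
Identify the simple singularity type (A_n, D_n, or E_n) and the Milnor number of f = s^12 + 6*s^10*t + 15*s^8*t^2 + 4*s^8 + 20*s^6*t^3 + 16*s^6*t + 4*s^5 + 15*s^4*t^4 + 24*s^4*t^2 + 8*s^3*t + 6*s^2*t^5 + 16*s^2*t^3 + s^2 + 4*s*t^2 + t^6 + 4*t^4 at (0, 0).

Type A_5, Milnor number mu = 5.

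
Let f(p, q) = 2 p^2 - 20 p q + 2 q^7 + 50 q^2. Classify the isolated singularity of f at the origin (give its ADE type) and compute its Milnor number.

The Hessian of f at 0 is [[4, -20], [-20, 100]] with rank 1, so corank 1. A Groebner basis of the Jacobian ideal J(f) in C{p,q} is {q^6, p - 5*q}; counting standard monomials gives mu = 6. Corank 1: A-series; mu = 6 gives A_6.

Type A_{6}, Milnor number mu = 6.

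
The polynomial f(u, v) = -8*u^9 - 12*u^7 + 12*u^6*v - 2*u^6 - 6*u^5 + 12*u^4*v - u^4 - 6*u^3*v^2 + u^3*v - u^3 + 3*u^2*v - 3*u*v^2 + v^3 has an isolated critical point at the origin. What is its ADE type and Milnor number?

Type E_7, Milnor number mu = 7.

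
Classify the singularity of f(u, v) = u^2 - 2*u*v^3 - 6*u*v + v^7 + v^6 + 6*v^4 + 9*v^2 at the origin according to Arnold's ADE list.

A_6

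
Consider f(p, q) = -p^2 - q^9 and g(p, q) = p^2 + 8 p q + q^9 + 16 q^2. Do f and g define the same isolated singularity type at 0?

The Hessian of f at 0 has rank 1. Corank 1: A-series; mu = 8 gives A_8. The Hessian of g at 0 has rank 1. Corank 1: A-series; mu = 8 gives A_8. Both have type A_8, hence right-equivalent.

Yes.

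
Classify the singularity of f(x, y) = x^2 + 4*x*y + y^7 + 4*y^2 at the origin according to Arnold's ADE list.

A_6

The Hessian of f at 0 is [[2, 4], [4, 8]] with rank 1, so corank 1. A Groebner basis of the Jacobian ideal J(f) in C{x,y} is {y^6, x + 2*y}; counting standard monomials gives mu = 6. Corank 1: A-series; mu = 6 gives A_6.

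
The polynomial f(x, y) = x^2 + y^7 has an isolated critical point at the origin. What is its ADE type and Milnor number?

Type A_{6}, Milnor number mu = 6.

The Hessian of f at 0 is [[2, 0], [0, 0]] with rank 1, so corank 1. A Groebner basis of the Jacobian ideal J(f) in C{x,y} is {y^6, x}; counting standard monomials gives mu = 6. Corank 1: A-series; mu = 6 gives A_6.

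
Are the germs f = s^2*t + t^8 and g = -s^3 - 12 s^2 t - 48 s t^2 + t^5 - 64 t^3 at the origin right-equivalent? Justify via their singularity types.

The Hessian of f at 0 has rank 0. Corank 2; j^3 = s^2*t has shape L^2 M (L != M), so D-series; mu = 9 gives D_9. The Hessian of g at 0 has rank 0. Corank 2; j^3 = -(s + 4*t)^3 is a perfect cube, so E-series; the 5-jet and mu = 8 give E_8. f is D_9 but g is E_8, hence not right-equivalent.

No.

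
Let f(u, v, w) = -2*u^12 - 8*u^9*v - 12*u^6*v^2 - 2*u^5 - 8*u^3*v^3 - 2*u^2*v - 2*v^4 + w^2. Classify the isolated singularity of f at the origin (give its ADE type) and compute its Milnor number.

Type D5, Milnor number mu = 5.

The Hessian of f at 0 has rank 1. Corank 2; j^3 = -2*u^2*v has shape L^2 M (L != M), so D-series; mu = 5 gives D_5.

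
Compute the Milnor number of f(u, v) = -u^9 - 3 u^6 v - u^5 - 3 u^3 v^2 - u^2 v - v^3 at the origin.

4

The Hessian of f at 0 is [[0, 0], [0, 0]] with rank 0, so corank 2. A Groebner basis of the Jacobian ideal J(f) in C{u,v} is {v^3, u^2 + 3*v^2, u*v}; counting standard monomials gives mu = 4. Corank 2; j^3 = -v*(u^2 + v^2) splits into three distinct lines over C (the quadratic factor has nonzero discriminant), so D_4.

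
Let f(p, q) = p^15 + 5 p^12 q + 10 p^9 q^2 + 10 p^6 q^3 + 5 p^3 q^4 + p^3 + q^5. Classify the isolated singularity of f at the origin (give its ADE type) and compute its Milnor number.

The Hessian of f at 0 is [[0, 0], [0, 0]] with rank 0, so corank 2. A Groebner basis of the Jacobian ideal J(f) in C{p,q} is {q^4, p^2}; counting standard monomials gives mu = 8. Corank 2; j^3 = p^3 is a perfect cube, so E-series; the 5-jet and mu = 8 give E_8.

Type E_{8}, Milnor number mu = 8.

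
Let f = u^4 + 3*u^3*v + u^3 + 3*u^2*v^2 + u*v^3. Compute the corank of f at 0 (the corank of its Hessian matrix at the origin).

2

Hessian at 0 has rank 0.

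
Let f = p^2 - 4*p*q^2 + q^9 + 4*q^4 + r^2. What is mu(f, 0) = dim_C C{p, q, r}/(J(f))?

The Hessian of f at 0 is [[2, 0, 0], [0, 0, 0], [0, 0, 2]] with rank 2, so corank 1. A Groebner basis of the Jacobian ideal J(f) in C{p,q,r} is {p^4, -p/2 + q^2, r}; counting standard monomials gives mu = 8. Corank 1: A-series; mu = 8 gives A_8.

8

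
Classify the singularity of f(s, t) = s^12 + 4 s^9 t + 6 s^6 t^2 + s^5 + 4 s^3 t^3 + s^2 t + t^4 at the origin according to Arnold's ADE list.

D_{5}

The Hessian of f at 0 has rank 0. Corank 2; j^3 = s^2*t has shape L^2 M (L != M), so D-series; mu = 5 gives D_5.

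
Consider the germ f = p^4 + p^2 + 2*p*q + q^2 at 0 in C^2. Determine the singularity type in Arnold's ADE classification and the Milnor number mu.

Type A_3, Milnor number mu = 3.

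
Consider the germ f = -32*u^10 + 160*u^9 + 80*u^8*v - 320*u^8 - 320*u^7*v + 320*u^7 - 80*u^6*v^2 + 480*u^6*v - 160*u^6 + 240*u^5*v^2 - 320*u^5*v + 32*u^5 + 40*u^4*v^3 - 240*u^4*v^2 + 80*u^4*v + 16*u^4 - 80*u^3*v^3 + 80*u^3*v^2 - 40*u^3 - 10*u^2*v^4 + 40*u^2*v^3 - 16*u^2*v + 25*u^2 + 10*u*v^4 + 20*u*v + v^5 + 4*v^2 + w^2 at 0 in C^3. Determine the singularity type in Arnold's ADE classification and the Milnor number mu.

Type A_{4}, Milnor number mu = 4.

The Hessian of f at 0 has rank 2. Corank 1: A-series; mu = 4 gives A_4.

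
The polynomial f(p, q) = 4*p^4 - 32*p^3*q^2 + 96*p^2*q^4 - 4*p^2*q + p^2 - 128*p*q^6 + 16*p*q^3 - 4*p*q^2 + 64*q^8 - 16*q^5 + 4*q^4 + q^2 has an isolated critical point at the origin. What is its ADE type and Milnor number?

Type A1, Milnor number mu = 1.

The Hessian of f at 0 has rank 2. Corank 0: nondegenerate Morse point, so A_1.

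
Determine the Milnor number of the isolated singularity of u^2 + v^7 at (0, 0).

6

The Hessian of f at 0 has rank 1. Corank 1: A-series; mu = 6 gives A_6.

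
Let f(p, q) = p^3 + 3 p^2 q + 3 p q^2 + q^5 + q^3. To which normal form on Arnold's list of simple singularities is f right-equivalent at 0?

The Hessian of f at 0 is [[0, 0], [0, 0]] with rank 0, so corank 2. A Groebner basis of the Jacobian ideal J(f) in C{p,q} is {q^4, p^2 + 2*p*q + q^2}; counting standard monomials gives mu = 8. Corank 2; j^3 = (p + q)^3 is a perfect cube, so E-series; the 5-jet and mu = 8 give E_8.

E_{8}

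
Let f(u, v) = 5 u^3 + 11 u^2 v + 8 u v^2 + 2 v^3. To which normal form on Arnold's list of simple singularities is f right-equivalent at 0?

The Hessian of f at 0 is [[0, 0], [0, 0]] with rank 0, so corank 2. A Groebner basis of the Jacobian ideal J(f) in C{u,v} is {v^3, u^2 + 2*v^2, u*v - v^2}; counting standard monomials gives mu = 4. Corank 2; j^3 = (u + v)*(5*u^2 + 6*u*v + 2*v^2) splits into three distinct lines over C (the quadratic factor has nonzero discriminant), so D_4.

D_4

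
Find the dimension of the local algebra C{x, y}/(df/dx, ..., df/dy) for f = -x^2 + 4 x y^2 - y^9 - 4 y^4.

The Hessian of f at 0 has rank 1. Corank 1: A-series; mu = 8 gives A_8.

8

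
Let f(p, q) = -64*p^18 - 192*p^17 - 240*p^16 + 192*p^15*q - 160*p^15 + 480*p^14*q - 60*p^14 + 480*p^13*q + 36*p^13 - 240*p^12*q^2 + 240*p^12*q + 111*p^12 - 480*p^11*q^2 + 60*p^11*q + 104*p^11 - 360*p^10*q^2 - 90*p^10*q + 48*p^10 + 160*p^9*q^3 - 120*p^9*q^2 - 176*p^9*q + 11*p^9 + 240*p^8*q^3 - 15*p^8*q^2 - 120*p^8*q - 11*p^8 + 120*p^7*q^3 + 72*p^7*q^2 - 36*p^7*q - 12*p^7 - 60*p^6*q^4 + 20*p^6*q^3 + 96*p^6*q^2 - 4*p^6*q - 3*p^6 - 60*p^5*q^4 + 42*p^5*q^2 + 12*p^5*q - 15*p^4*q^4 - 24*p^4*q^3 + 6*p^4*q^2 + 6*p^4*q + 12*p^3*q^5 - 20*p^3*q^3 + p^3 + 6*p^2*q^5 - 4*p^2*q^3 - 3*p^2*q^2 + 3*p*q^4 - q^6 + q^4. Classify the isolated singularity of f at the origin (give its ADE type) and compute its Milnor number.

Type E_{6}, Milnor number mu = 6.

The Hessian of f at 0 has rank 0. Corank 2; j^3 = p^3 is a perfect cube, so E-series; the 4-jet and mu = 6 give E_6.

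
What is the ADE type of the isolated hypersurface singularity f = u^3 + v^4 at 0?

E_6

The Hessian of f at 0 is [[0, 0], [0, 0]] with rank 0, so corank 2. A Groebner basis of the Jacobian ideal J(f) in C{u,v} is {v^3, u^2}; counting standard monomials gives mu = 6. Corank 2; j^3 = u^3 is a perfect cube, so E-series; the 4-jet and mu = 6 give E_6.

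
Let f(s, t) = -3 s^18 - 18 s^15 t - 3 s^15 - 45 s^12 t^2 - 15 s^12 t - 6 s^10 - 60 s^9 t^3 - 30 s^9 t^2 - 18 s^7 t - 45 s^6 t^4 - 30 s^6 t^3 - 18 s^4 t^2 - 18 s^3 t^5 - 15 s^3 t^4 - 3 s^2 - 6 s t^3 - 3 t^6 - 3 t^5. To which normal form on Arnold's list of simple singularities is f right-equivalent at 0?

A4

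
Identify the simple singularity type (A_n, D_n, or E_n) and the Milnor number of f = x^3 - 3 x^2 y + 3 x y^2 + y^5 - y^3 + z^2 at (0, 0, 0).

Type E_8, Milnor number mu = 8.

The Hessian of f at 0 is [[0, 0, 0], [0, 0, 0], [0, 0, 2]] with rank 1, so corank 2. A Groebner basis of the Jacobian ideal J(f) in C{x,y,z} is {y^4, x^2 - 2*x*y + y^2, z}; counting standard monomials gives mu = 8. Corank 2; j^3 = (x - y)^3 is a perfect cube, so E-series; the 5-jet and mu = 8 give E_8.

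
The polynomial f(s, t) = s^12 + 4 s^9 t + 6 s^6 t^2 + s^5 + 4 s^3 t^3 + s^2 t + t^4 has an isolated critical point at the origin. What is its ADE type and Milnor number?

The Hessian of f at 0 is [[0, 0], [0, 0]] with rank 0, so corank 2. A Groebner basis of the Jacobian ideal J(f) in C{s,t} is {s^3, s^2/4 + t^3, s*t}; counting standard monomials gives mu = 5. Corank 2; j^3 = s^2*t has shape L^2 M (L != M), so D-series; mu = 5 gives D_5.

Type D5, Milnor number mu = 5.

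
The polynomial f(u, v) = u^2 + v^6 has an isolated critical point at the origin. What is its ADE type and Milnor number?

The Hessian of f at 0 is [[2, 0], [0, 0]] with rank 1, so corank 1. A Groebner basis of the Jacobian ideal J(f) in C{u,v} is {v^5, u}; counting standard monomials gives mu = 5. Corank 1: A-series; mu = 5 gives A_5.

Type A_5, Milnor number mu = 5.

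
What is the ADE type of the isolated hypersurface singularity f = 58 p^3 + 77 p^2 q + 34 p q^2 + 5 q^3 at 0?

D_4

The Hessian of f at 0 has rank 0. Corank 2; j^3 = (2*p + q)*(29*p^2 + 24*p*q + 5*q^2) splits into three distinct lines over C (the quadratic factor has nonzero discriminant), so D_4.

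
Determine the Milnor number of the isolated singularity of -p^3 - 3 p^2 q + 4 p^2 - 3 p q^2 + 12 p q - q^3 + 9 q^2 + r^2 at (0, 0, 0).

The Hessian of f at 0 is [[8, 12, 0], [12, 18, 0], [0, 0, 2]] with rank 2, so corank 1. A Groebner basis of the Jacobian ideal J(f) in C{p,q,r} is {q^2, p + 3*q/2, r}; counting standard monomials gives mu = 2. Corank 1: A-series; mu = 2 gives A_2.

2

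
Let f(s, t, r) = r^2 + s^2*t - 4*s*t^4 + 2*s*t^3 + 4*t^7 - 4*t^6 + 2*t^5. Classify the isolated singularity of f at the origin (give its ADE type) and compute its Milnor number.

Type D_{6}, Milnor number mu = 6.

The Hessian of f at 0 has rank 1. Corank 2; j^3 = s^2*t has shape L^2 M (L != M), so D-series; mu = 6 gives D_6.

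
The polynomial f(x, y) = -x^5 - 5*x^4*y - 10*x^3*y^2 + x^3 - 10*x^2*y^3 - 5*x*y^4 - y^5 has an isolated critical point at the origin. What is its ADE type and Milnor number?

Type E_{8}, Milnor number mu = 8.

The Hessian of f at 0 has rank 0. Corank 2; j^3 = x^3 is a perfect cube, so E-series; the 5-jet and mu = 8 give E_8.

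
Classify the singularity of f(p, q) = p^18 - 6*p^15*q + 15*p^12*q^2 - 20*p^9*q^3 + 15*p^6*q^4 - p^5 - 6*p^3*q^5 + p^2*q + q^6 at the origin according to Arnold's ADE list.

D_7

The Hessian of f at 0 has rank 0. Corank 2; j^3 = p^2*q has shape L^2 M (L != M), so D-series; mu = 7 gives D_7.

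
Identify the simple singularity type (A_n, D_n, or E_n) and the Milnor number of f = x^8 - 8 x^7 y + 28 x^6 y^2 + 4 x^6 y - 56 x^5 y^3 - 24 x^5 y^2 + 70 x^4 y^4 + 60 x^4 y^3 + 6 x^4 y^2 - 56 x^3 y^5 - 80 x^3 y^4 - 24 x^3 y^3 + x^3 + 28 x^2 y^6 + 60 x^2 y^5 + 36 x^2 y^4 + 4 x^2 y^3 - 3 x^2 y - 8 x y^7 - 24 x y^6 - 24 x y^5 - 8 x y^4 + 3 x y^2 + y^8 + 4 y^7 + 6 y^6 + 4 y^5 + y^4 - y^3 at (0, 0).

The Hessian of f at 0 has rank 0. Corank 2; j^3 = (x - y)^3 is a perfect cube, so E-series; the 4-jet and mu = 6 give E_6.

Type E6, Milnor number mu = 6.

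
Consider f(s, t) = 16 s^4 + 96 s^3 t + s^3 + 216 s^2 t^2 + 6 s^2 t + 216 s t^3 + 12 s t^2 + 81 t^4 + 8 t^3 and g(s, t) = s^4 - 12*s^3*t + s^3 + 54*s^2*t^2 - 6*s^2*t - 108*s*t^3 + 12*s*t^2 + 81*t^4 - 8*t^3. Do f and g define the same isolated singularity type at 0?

Yes.

The Hessian of f at 0 has rank 0. Corank 2; j^3 = (s + 2*t)^3 is a perfect cube, so E-series; the 4-jet and mu = 6 give E_6. The Hessian of g at 0 has rank 0. Corank 2; j^3 = (s - 2*t)^3 is a perfect cube, so E-series; the 4-jet and mu = 6 give E_6. Both have type E_6, hence right-equivalent.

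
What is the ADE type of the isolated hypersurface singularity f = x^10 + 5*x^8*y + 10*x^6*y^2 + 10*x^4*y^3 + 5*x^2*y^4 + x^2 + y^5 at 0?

The Hessian of f at 0 has rank 1. Corank 1: A-series; mu = 4 gives A_4.

A_{4}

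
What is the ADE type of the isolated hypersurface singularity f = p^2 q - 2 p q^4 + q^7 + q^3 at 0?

D_{4}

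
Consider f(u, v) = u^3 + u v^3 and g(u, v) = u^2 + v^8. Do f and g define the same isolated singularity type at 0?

The Hessian of f at 0 has rank 0. Corank 2; j^3 = u^3 is a perfect cube, so E-series; the 4-jet and mu = 7 give E_7. The Hessian of g at 0 has rank 1. Corank 1: A-series; mu = 7 gives A_7. f is E_7 but g is A_7, hence not right-equivalent.

No.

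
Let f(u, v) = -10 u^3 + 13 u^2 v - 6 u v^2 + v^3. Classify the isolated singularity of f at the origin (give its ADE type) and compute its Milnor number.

The Hessian of f at 0 has rank 0. Corank 2; j^3 = -(2*u - v)*(5*u^2 - 4*u*v + v^2) splits into three distinct lines over C (the quadratic factor has nonzero discriminant), so D_4.

Type D4, Milnor number mu = 4.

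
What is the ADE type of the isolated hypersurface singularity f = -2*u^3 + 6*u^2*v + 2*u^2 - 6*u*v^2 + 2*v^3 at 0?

A_{2}

The Hessian of f at 0 is [[4, 0], [0, 0]] with rank 1, so corank 1. A Groebner basis of the Jacobian ideal J(f) in C{u,v} is {v^2, u}; counting standard monomials gives mu = 2. Corank 1: A-series; mu = 2 gives A_2.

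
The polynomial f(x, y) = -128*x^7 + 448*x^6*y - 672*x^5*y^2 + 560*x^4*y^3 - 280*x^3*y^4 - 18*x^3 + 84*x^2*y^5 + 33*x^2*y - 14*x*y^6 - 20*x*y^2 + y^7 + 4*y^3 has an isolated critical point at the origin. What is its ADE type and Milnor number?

Type D_{8}, Milnor number mu = 8.

The Hessian of f at 0 is [[0, 0], [0, 0]] with rank 0, so corank 2. A Groebner basis of the Jacobian ideal J(f) in C{x,y} is {-2187*x*y/14 + y^6 + 729*y^2/7, x*y^2 - 2*y^3/3, x^2 - 7*x*y/6 + y^2/3}; counting standard monomials gives mu = 8. Corank 2; j^3 = -(2*x - y)*(3*x - 2*y)^2 has shape L^2 M (L != M), so D-series; mu = 8 gives D_8.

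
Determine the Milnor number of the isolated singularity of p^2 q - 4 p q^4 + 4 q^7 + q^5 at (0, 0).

6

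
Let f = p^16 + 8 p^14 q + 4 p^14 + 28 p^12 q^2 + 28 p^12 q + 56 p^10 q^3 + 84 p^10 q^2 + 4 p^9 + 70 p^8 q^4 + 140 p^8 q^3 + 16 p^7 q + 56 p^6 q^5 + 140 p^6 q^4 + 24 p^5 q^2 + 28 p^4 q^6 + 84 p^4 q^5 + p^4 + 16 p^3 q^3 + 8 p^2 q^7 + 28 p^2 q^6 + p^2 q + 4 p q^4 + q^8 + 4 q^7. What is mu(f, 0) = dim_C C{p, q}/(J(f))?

9

The Hessian of f at 0 has rank 0. Corank 2; j^3 = p^2*q has shape L^2 M (L != M), so D-series; mu = 9 gives D_9.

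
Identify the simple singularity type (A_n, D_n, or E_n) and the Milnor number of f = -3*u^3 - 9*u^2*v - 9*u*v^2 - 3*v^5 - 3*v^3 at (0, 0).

Type E_{8}, Milnor number mu = 8.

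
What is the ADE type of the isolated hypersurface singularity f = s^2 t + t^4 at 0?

D5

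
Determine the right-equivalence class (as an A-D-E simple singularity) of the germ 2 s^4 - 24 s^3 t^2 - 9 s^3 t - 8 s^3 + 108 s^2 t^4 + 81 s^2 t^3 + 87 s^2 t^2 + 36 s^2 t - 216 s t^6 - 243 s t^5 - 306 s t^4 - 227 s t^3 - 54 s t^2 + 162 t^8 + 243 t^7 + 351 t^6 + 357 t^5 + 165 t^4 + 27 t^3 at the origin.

E_{7}

The Hessian of f at 0 is [[0, 0], [0, 0]] with rank 0, so corank 2. A Groebner basis of the Jacobian ideal J(f) in C{s,t} is {-768*s^2/6719 + 2304*s*t/6719 + t^4 + 8*t^3/6719 - 1728*t^2/6719, s^3 - 15372*s^2/6719 + 46116*s*t/6719 - 45033*t^3/13438 - 34587*t^2/6719, s^2*t - 6824*s^2/6719 + 20472*s*t/6719 - 45140*t^3/20157 - 15354*t^2/6719, -2272*s^2/6719 + s*t^2 + 6816*s*t/6719 - 60329*t^3/40314 - 5112*t^2/6719}; counting standard monomials gives mu = 7. Corank 2; j^3 = -(2*s - 3*t)^3 is a perfect cube, so E-series; the 4-jet and mu = 7 give E_7.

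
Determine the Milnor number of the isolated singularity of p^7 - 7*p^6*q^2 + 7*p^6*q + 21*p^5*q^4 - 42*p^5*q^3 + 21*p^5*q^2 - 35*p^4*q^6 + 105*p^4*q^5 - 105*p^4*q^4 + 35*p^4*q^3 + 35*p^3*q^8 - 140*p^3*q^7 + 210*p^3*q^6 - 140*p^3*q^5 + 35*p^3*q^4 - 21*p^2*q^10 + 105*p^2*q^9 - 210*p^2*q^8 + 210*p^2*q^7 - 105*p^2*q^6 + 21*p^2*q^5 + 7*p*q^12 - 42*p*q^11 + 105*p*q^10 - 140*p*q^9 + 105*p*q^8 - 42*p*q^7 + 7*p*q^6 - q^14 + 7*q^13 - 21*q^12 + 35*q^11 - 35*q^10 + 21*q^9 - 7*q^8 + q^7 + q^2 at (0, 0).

6

The Hessian of f at 0 is [[0, 0], [0, 2]] with rank 1, so corank 1. A Groebner basis of the Jacobian ideal J(f) in C{p,q} is {p^6, q}; counting standard monomials gives mu = 6. Corank 1: A-series; mu = 6 gives A_6.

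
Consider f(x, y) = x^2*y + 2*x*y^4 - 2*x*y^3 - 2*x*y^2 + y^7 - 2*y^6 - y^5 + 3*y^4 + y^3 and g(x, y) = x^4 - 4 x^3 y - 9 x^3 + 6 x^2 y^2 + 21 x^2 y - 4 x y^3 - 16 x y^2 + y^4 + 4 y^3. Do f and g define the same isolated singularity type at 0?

The Hessian of f at 0 has rank 0. Corank 2; j^3 = y*(x - y)^2 has shape L^2 M (L != M), so D-series; mu = 5 gives D_5. The Hessian of g at 0 has rank 0. Corank 2; j^3 = -(x - y)*(3*x - 2*y)^2 has shape L^2 M (L != M), so D-series; mu = 5 gives D_5. Both have type D_5, hence right-equivalent.

Yes.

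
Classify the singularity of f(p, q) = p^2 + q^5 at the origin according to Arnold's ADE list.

A_{4}

The Hessian of f at 0 has rank 1. Corank 1: A-series; mu = 4 gives A_4.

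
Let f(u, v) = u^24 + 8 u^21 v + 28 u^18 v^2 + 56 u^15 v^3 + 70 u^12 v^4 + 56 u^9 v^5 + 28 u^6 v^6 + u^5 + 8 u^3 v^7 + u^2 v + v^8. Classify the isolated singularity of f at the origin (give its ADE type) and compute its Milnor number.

The Hessian of f at 0 is [[0, 0], [0, 0]] with rank 0, so corank 2. A Groebner basis of the Jacobian ideal J(f) in C{u,v} is {u^2/8 + v^7, u^3, u*v}; counting standard monomials gives mu = 9. Corank 2; j^3 = u^2*v has shape L^2 M (L != M), so D-series; mu = 9 gives D_9.

Type D_{9}, Milnor number mu = 9.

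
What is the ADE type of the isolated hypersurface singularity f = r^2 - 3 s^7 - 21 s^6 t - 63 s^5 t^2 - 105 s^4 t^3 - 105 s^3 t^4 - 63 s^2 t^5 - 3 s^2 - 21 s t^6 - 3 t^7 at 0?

A6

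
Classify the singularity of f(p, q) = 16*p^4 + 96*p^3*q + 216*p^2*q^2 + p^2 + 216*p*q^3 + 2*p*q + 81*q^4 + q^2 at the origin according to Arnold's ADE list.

A_{3}

The Hessian of f at 0 is [[2, 2], [2, 2]] with rank 1, so corank 1. A Groebner basis of the Jacobian ideal J(f) in C{p,q} is {q^3, p + q}; counting standard monomials gives mu = 3. Corank 1: A-series; mu = 3 gives A_3.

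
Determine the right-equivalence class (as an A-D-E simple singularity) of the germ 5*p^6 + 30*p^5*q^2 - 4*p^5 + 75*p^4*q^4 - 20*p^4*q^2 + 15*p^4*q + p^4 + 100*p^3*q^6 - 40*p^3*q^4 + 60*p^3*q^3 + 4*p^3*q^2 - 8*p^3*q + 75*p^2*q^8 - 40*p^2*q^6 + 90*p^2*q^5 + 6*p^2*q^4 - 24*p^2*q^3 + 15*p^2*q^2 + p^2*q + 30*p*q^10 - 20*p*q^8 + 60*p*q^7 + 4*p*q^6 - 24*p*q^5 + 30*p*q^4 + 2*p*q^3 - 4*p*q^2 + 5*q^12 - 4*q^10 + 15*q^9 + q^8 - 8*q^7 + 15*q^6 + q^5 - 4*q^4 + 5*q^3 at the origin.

D4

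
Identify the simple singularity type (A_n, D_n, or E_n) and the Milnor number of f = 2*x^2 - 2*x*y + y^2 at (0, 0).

Type A1, Milnor number mu = 1.

The Hessian of f at 0 is [[4, -2], [-2, 2]] with rank 2, so corank 0. A Groebner basis of the Jacobian ideal J(f) in C{x,y} is {x, y}; counting standard monomials gives mu = 1. Corank 0: nondegenerate Morse point, so A_1.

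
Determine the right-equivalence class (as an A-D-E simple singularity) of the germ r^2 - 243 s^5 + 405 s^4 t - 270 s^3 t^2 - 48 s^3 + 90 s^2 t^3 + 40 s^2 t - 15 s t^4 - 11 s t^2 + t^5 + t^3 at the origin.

D_{6}

The Hessian of f at 0 has rank 1. Corank 2; j^3 = -(3*s - t)*(4*s - t)^2 has shape L^2 M (L != M), so D-series; mu = 6 gives D_6.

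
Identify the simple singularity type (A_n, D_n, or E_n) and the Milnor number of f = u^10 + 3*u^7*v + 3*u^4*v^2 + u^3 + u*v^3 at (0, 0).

Type E_7, Milnor number mu = 7.

The Hessian of f at 0 has rank 0. Corank 2; j^3 = u^3 is a perfect cube, so E-series; the 4-jet and mu = 7 give E_7.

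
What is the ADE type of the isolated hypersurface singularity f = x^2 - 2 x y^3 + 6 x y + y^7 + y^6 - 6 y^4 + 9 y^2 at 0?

A6

The Hessian of f at 0 has rank 1. Corank 1: A-series; mu = 6 gives A_6.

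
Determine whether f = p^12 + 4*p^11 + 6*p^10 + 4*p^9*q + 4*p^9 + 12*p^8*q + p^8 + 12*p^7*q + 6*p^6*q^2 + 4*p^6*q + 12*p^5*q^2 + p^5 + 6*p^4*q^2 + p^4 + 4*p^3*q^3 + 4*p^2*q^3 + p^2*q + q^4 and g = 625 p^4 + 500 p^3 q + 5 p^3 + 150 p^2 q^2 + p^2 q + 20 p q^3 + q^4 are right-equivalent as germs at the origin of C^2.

The Hessian of f at 0 has rank 0. Corank 2; j^3 = p^2*q has shape L^2 M (L != M), so D-series; mu = 5 gives D_5. The Hessian of g at 0 has rank 0. Corank 2; j^3 = p^2*(5*p + q) has shape L^2 M (L != M), so D-series; mu = 5 gives D_5. Both have type D_5, hence right-equivalent.

Yes.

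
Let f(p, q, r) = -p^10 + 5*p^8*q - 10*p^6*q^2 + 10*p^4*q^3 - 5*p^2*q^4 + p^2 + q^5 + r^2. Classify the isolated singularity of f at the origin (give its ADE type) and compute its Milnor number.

Type A_{4}, Milnor number mu = 4.

The Hessian of f at 0 has rank 2. Corank 1: A-series; mu = 4 gives A_4.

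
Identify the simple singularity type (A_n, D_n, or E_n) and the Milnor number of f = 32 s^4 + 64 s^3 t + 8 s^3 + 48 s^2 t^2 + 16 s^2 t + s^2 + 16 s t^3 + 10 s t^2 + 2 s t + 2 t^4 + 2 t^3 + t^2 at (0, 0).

Type A_{3}, Milnor number mu = 3.

The Hessian of f at 0 has rank 1. Corank 1: A-series; mu = 3 gives A_3.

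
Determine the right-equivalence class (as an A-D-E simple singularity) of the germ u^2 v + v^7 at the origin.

D_8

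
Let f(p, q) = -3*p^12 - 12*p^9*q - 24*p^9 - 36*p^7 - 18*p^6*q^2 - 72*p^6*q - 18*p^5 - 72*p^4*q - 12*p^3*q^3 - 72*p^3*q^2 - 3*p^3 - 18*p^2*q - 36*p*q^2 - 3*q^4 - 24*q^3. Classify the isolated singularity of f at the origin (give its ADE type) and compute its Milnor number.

Type E_{6}, Milnor number mu = 6.

The Hessian of f at 0 has rank 0. Corank 2; j^3 = -3*(p + 2*q)^3 is a perfect cube, so E-series; the 4-jet and mu = 6 give E_6.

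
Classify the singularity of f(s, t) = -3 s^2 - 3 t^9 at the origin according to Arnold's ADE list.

A8

The Hessian of f at 0 has rank 1. Corank 1: A-series; mu = 8 gives A_8.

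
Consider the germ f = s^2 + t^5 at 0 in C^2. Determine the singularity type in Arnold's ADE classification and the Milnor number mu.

Type A_4, Milnor number mu = 4.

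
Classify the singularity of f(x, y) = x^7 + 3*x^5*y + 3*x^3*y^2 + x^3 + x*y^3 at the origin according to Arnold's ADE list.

E_7

The Hessian of f at 0 is [[0, 0], [0, 0]] with rank 0, so corank 2. A Groebner basis of the Jacobian ideal J(f) in C{x,y} is {x^3, x*y^2, 3*x^2 + y^3}; counting standard monomials gives mu = 7. Corank 2; j^3 = x^3 is a perfect cube, so E-series; the 4-jet and mu = 7 give E_7.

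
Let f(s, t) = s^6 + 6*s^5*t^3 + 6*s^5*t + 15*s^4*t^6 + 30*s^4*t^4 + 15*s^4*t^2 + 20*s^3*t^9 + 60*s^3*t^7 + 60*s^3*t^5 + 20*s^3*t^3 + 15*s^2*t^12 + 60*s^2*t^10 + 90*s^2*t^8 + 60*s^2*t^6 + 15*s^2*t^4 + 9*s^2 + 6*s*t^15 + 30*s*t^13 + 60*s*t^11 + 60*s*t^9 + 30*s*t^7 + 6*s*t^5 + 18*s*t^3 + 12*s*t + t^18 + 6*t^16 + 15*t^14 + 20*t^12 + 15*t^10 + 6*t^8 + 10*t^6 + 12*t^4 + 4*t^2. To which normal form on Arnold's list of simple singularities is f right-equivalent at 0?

A_5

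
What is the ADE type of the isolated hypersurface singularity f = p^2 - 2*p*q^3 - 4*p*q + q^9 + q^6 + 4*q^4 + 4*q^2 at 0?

A_{8}

The Hessian of f at 0 has rank 1. Corank 1: A-series; mu = 8 gives A_8.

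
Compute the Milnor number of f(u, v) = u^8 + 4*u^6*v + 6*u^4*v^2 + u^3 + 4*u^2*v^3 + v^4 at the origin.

The Hessian of f at 0 is [[0, 0], [0, 0]] with rank 0, so corank 2. A Groebner basis of the Jacobian ideal J(f) in C{u,v} is {v^3, u^2}; counting standard monomials gives mu = 6. Corank 2; j^3 = u^3 is a perfect cube, so E-series; the 4-jet and mu = 6 give E_6.

6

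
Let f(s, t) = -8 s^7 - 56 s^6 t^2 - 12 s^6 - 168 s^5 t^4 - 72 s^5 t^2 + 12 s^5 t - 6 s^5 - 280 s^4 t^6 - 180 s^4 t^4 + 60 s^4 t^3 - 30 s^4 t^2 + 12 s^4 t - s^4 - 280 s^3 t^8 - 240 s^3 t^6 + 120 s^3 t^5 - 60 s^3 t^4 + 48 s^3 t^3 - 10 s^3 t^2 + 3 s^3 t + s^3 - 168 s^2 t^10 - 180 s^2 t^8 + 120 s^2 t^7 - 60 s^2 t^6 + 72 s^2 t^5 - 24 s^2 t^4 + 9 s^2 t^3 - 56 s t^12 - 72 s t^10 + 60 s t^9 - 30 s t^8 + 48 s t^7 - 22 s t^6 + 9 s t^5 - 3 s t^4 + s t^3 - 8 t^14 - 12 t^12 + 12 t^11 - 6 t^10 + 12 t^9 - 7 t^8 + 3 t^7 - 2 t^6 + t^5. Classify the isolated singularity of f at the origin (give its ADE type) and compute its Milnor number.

Type E_{7}, Milnor number mu = 7.

The Hessian of f at 0 is [[0, 0], [0, 0]] with rank 0, so corank 2. A Groebner basis of the Jacobian ideal J(f) in C{s,t} is {-s^2/2 + t^4 - t^3/6, s^3, s^2*t + s^2/6 + t^3/18, 5*s^2/6 + s*t^2 + 5*t^3/18}; counting standard monomials gives mu = 7. Corank 2; j^3 = s^3 is a perfect cube, so E-series; the 4-jet and mu = 7 give E_7.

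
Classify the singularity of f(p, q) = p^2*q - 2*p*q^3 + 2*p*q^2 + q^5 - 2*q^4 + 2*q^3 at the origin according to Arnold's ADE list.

The Hessian of f at 0 has rank 0. Corank 2; j^3 = q*(p^2 + 2*p*q + 2*q^2) splits into three distinct lines over C (the quadratic factor has nonzero discriminant), so D_4.

D4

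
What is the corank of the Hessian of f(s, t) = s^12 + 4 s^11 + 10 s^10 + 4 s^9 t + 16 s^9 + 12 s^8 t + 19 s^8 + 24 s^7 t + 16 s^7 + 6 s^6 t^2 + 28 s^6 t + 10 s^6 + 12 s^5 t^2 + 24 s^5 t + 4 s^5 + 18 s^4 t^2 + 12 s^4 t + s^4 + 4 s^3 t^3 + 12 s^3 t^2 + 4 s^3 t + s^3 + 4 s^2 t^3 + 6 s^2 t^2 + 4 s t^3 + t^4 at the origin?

2

Hessian at 0 has rank 0.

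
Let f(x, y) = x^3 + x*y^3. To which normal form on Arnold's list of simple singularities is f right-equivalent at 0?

E7

The Hessian of f at 0 is [[0, 0], [0, 0]] with rank 0, so corank 2. A Groebner basis of the Jacobian ideal J(f) in C{x,y} is {x^3, x*y^2, 3*x^2 + y^3}; counting standard monomials gives mu = 7. Corank 2; j^3 = x^3 is a perfect cube, so E-series; the 4-jet and mu = 7 give E_7.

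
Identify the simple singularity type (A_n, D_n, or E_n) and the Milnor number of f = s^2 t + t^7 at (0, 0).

Type D_8, Milnor number mu = 8.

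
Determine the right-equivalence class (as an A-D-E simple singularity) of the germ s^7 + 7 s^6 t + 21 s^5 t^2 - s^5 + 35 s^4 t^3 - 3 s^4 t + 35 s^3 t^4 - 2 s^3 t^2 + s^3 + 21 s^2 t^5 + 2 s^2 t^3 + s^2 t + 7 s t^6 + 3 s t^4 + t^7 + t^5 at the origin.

D_{6}

The Hessian of f at 0 is [[0, 0], [0, 0]] with rank 0, so corank 2. A Groebner basis of the Jacobian ideal J(f) in C{s,t} is {-s*t/6 + t^4, s*t^2, s^2 + 5*s*t/6}; counting standard monomials gives mu = 6. Corank 2; j^3 = s^2*(s + t) has shape L^2 M (L != M), so D-series; mu = 6 gives D_6.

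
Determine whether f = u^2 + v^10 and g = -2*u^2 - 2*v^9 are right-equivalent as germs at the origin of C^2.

The Hessian of f at 0 has rank 1. Corank 1: A-series; mu = 9 gives A_9. The Hessian of g at 0 has rank 1. Corank 1: A-series; mu = 8 gives A_8. f is A_9 but g is A_8, hence not right-equivalent.

No.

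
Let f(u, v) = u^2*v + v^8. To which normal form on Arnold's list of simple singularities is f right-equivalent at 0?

D_{9}

The Hessian of f at 0 is [[0, 0], [0, 0]] with rank 0, so corank 2. A Groebner basis of the Jacobian ideal J(f) in C{u,v} is {u^2/8 + v^7, u^3, u*v}; counting standard monomials gives mu = 9. Corank 2; j^3 = u^2*v has shape L^2 M (L != M), so D-series; mu = 9 gives D_9.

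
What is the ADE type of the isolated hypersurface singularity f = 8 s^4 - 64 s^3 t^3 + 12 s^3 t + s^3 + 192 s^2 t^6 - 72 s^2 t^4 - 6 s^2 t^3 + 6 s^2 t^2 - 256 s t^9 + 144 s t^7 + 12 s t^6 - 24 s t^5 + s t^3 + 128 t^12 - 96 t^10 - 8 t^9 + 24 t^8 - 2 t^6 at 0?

E_{7}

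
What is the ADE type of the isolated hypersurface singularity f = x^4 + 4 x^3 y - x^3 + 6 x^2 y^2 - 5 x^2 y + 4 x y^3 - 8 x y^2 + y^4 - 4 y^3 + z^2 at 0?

D_5

The Hessian of f at 0 has rank 1. Corank 2; j^3 = -(x + y)*(x + 2*y)^2 has shape L^2 M (L != M), so D-series; mu = 5 gives D_5.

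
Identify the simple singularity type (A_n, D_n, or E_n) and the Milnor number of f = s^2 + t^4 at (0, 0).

The Hessian of f at 0 has rank 1. Corank 1: A-series; mu = 3 gives A_3.

Type A_3, Milnor number mu = 3.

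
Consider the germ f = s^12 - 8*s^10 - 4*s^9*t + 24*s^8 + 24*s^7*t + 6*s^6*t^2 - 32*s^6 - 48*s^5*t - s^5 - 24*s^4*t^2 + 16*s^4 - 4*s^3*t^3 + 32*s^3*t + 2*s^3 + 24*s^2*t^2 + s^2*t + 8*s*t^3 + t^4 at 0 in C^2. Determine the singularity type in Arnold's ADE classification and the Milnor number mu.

Type D_5, Milnor number mu = 5.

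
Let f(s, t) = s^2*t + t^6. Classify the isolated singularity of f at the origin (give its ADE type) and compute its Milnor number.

Type D7, Milnor number mu = 7.

The Hessian of f at 0 has rank 0. Corank 2; j^3 = s^2*t has shape L^2 M (L != M), so D-series; mu = 7 gives D_7.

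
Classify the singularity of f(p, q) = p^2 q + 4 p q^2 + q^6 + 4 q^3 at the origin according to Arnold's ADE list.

D_{7}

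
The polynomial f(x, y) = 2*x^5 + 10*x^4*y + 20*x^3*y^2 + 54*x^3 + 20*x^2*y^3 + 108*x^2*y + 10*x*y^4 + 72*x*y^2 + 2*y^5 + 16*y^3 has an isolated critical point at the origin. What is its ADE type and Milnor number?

Type E_{8}, Milnor number mu = 8.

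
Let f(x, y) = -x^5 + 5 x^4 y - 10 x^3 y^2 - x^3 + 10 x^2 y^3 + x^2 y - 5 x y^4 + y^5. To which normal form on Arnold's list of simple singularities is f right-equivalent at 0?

D6

The Hessian of f at 0 has rank 0. Corank 2; j^3 = -x^2*(x - y) has shape L^2 M (L != M), so D-series; mu = 6 gives D_6.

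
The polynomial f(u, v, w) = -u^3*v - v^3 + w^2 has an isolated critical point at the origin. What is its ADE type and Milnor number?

Type E_7, Milnor number mu = 7.

The Hessian of f at 0 is [[0, 0, 0], [0, 0, 0], [0, 0, 2]] with rank 1, so corank 2. A Groebner basis of the Jacobian ideal J(f) in C{u,v,w} is {u^3 + 3*v^2, u^2*v, v^3, w}; counting standard monomials gives mu = 7. Corank 2; j^3 = -v^3 is a perfect cube, so E-series; the 4-jet and mu = 7 give E_7.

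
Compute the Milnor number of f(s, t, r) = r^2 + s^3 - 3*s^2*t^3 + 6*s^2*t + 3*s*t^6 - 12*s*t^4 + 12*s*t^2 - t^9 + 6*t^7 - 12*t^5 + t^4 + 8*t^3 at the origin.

6

The Hessian of f at 0 is [[0, 0, 0], [0, 0, 0], [0, 0, 2]] with rank 1, so corank 2. A Groebner basis of the Jacobian ideal J(f) in C{s,t,r} is {t^3, s^2 + 4*s*t + 4*t^2, r}; counting standard monomials gives mu = 6. Corank 2; j^3 = (s + 2*t)^3 is a perfect cube, so E-series; the 4-jet and mu = 6 give E_6.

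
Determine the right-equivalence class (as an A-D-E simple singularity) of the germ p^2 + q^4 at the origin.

A_{3}

The Hessian of f at 0 has rank 1. Corank 1: A-series; mu = 3 gives A_3.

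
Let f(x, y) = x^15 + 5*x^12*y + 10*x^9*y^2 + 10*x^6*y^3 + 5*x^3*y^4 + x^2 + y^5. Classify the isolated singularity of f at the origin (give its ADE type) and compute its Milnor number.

Type A4, Milnor number mu = 4.

The Hessian of f at 0 has rank 1. Corank 1: A-series; mu = 4 gives A_4.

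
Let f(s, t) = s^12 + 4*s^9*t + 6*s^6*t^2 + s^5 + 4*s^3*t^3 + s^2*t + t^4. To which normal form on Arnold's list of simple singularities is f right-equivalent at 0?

The Hessian of f at 0 is [[0, 0], [0, 0]] with rank 0, so corank 2. A Groebner basis of the Jacobian ideal J(f) in C{s,t} is {s^3, s^2/4 + t^3, s*t}; counting standard monomials gives mu = 5. Corank 2; j^3 = s^2*t has shape L^2 M (L != M), so D-series; mu = 5 gives D_5.

D_5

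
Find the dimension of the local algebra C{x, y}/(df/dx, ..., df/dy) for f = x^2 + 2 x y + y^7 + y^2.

The Hessian of f at 0 has rank 1. Corank 1: A-series; mu = 6 gives A_6.

6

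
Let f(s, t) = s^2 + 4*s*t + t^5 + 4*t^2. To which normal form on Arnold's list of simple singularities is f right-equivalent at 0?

The Hessian of f at 0 has rank 1. Corank 1: A-series; mu = 4 gives A_4.

A_{4}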